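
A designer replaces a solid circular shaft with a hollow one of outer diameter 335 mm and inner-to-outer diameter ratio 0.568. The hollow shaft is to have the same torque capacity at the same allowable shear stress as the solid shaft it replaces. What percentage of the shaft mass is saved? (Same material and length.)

Equal τ_max and T ⇒ the solid shaft needs d_s³ = d_o³(1−k⁴), so d_s = 335·(1−0.568⁴)^(1/3) = 322.9 mm.
Area ratio A_h/A_s = d_o²(1−k²)/d_s² = (1−k²)/(1−k⁴)^(2/3) = 0.7289.
Mass saving = 1 − 0.7289 = 27.1 %.

27.1 %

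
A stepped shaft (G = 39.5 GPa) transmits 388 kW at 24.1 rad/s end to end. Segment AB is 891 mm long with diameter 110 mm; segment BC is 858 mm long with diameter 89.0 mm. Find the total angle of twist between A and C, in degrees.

ω = 24.1 rad/s, so T = P/ω = 388×10³ / 24.10 = 16100 N·m.
J_AB = π(0.110)⁴/32 = 1.44×10^-5 m⁴; J_BC = π(0.0890)⁴/32 = 6.16×10^-6 m⁴.
θ = (T/G)·Σ L_i/J_i = (16100/39.5×10⁹)·(0.891/1.44×10^-5 + 0.858/6.16×10^-6) = 0.08204 rad.

4.70°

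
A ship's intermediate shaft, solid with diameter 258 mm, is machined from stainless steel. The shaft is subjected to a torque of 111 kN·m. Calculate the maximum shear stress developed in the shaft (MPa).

J = πd⁴/32 = π(0.258)⁴/32 = 4.350×10^-4 m⁴.
τ_max = T·r/J = 111000 × 0.129 / 4.350×10^-4 = 3.292×10^7 Pa.

32.9 MPa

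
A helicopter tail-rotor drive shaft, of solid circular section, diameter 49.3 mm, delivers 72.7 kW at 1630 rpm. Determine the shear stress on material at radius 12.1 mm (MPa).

ω = 2π·1630/60 = 170.7 rad/s, so T = P/ω = 72.7×10³ / 170.7 = 425.9 N·m.
J = πd⁴/32 = π(0.0493)⁴/32 = 5.799×10^-7 m⁴.
Shear stress varies linearly with radius: τ = T·r/J = 425.9 × 0.0121 / 5.799×10^-7 = 8.886×10^6 Pa.

8.89 MPa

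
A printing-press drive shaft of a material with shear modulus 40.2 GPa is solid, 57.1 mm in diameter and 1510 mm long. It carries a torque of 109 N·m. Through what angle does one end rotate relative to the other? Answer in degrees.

0.225°

J = πd⁴/32 = π(0.0571)⁴/32 = 1.044×10^-6 m⁴.
θ = T·L/(G·J) = 109.0 × 1.51 / (40.2×10⁹ × 1.044×10^-6) = 3.923×10^-3 rad.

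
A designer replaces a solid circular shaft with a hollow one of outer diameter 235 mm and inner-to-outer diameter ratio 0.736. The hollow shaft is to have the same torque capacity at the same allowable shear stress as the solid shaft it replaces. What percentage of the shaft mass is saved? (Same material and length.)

Equal τ_max and T ⇒ the solid shaft needs d_s³ = d_o³(1−k⁴), so d_s = 235·(1−0.736⁴)^(1/3) = 209.3 mm.
Area ratio A_h/A_s = d_o²(1−k²)/d_s² = (1−k²)/(1−k⁴)^(2/3) = 0.5777.
Mass saving = 1 − 0.5777 = 42.2 %.

42.2 %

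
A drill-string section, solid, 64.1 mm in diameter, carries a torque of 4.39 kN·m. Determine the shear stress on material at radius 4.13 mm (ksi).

J = πd⁴/32 = π(0.0641)⁴/32 = 1.657×10^-6 m⁴.
Shear stress varies linearly with radius: τ = T·r/J = 4390 × 0.00413 / 1.657×10^-6 = 1.094×10^7 Pa.

1.59 ksi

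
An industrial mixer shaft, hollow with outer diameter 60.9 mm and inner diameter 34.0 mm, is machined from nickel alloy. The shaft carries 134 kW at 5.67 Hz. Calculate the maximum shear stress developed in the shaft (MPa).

93.9 MPa

ω = 2π·5.67 = 35.63 rad/s, so T = P/ω = 134×10³ / 35.63 = 3761 N·m.
J = π(d_o⁴ − d_i⁴)/32 = π(0.0609⁴ − 0.0340⁴)/32 = 1.219×10^-6 m⁴.
τ_max = T·r/J = 3761 × 0.0304 / 1.219×10^-6 = 9.394×10^7 Pa.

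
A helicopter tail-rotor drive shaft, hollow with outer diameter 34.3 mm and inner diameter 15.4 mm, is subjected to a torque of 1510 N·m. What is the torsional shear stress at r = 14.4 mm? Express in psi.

24200 psi

J = π(d_o⁴ − d_i⁴)/32 = π(0.0343⁴ − 0.0154⁴)/32 = 1.304×10^-7 m⁴.
Shear stress varies linearly with radius: τ = T·r/J = 1510 × 0.0144 / 1.304×10^-7 = 1.668×10^8 Pa.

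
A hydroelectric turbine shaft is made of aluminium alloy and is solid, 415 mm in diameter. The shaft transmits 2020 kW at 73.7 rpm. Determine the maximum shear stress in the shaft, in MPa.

18.7 MPa

ω = 2π·73.7/60 = 7.718 rad/s, so T = P/ω = 2020×10³ / 7.718 = 261700 N·m.
J = πd⁴/32 = π(0.415)⁴/32 = 2.912×10^-3 m⁴.
τ_max = T·r/J = 261700 × 0.207 / 2.912×10^-3 = 1.865×10^7 Pa.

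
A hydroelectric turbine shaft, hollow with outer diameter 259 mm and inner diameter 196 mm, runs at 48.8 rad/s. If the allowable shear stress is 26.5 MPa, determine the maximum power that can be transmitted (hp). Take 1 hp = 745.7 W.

J = π(d_o⁴ − d_i⁴)/32 = π(0.259⁴ − 0.196⁴)/32 = 2.969×10^-4 m⁴.
T_max = τ_allow·J/r = 2.65×10^7 × 2.969×10^-4 / 0.130 = 60750 N·m.
ω = 48.8 rad/s, so P_max = T_max·ω = 2.965×10^6 W.

3980 hp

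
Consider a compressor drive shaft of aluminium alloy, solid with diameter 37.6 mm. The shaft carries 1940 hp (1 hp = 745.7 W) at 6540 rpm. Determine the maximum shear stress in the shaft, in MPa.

202 MPa

ω = 2π·6540/60 = 684.9 rad/s, so T = P/ω = 1940×745.7 / 684.9 = 2112 N·m.
J = πd⁴/32 = π(0.0376)⁴/32 = 1.962×10^-7 m⁴.
τ_max = T·r/J = 2112 × 0.0188 / 1.962×10^-7 = 2.024×10^8 Pa.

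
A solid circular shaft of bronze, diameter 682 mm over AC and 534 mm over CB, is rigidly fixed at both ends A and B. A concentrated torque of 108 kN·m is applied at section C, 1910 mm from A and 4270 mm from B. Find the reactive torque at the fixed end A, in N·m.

92500 N·m

Compatibility: T_A·a/J_AC = T_B·b/J_CB with T_A + T_B = T₀.
J_AC = 0.0212 m⁴, J_CB = 7.98×10^-3 m⁴, so T_A = T₀·(J_AC/a)/((J_AC/a)+(J_CB/b)) = 92460 N·m, T_B = 15540 N·m.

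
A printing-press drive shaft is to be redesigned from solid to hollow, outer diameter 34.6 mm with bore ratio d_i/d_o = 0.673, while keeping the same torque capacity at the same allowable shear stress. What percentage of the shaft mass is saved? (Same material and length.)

Equal τ_max and T ⇒ the solid shaft needs d_s³ = d_o³(1−k⁴), so d_s = 34.6·(1−0.673⁴)^(1/3) = 32.05 mm.
Area ratio A_h/A_s = d_o²(1−k²)/d_s² = (1−k²)/(1−k⁴)^(2/3) = 0.6376.
Mass saving = 1 − 0.6376 = 36.2 %.

36.2 %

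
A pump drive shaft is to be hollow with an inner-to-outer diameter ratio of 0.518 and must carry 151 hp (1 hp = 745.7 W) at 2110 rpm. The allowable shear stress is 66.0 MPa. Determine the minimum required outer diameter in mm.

ω = 2π·2110/60 = 221.0 rad/s, so T = P/ω = 151×745.7 / 221.0 = 509.6 N·m.
For a hollow shaft with d_i/d_o = 0.518: τ_max = 16T/(π d_o³ (1−k⁴)), so d_o = [16T/(π τ_allow (1−k⁴))]^(1/3) = [16·509.6/(π·6.60×10^7·0.9280)]^(1/3) = 0.03486 m.

34.9 mm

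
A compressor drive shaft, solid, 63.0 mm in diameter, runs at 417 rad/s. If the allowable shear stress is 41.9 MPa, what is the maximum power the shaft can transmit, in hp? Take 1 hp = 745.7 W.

1150 hp

J = πd⁴/32 = π(0.0630)⁴/32 = 1.547×10^-6 m⁴.
T_max = τ_allow·J/r = 4.19×10^7 × 1.547×10^-6 / 0.0315 = 2057 N·m.
ω = 417 rad/s, so P_max = T_max·ω = 8.578×10^5 W.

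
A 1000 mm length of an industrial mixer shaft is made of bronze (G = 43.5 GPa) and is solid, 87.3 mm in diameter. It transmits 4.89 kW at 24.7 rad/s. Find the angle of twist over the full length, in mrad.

0.798 mrad

ω = 24.7 rad/s, so T = P/ω = 4.89×10³ / 24.70 = 198.0 N·m.
J = πd⁴/32 = π(0.0873)⁴/32 = 5.702×10^-6 m⁴.
θ = T·L/(G·J) = 198.0 × 1.00 / (43.5×10⁹ × 5.702×10^-6) = 7.981×10^-4 rad.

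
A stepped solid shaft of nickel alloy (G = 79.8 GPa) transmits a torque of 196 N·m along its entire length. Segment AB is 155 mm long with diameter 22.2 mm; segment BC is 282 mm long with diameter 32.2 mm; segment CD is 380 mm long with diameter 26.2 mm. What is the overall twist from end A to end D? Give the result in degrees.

J_AB = π(0.0222)⁴/32 = 2.38×10^-8 m⁴; J_BC = π(0.0322)⁴/32 = 1.06×10^-7 m⁴; J_CD = π(0.0262)⁴/32 = 4.63×10^-8 m⁴.
θ = (T/G)·Σ L_i/J_i = (196.0/79.8×10⁹)·(0.155/2.38×10^-8 + 0.282/1.06×10^-7 + 0.380/4.63×10^-8) = 0.04270 rad.

2.45°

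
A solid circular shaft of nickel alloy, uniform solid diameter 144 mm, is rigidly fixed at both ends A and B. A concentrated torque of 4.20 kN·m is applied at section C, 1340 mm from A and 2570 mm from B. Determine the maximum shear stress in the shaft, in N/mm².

4.71 N/mm²

With uniform GJ and both ends fixed, compatibility θ_AC = θ_CB gives T_A·a = T_B·b, together with T_A + T_B = T₀.
T_A = T₀·b/(a+b) = 4200·2570/3910 = 2761 N·m; T_B = 1439 N·m.
τ in each portion: τ_AC = 4.71×10^6 Pa, τ_CB = 2.46×10^6 Pa; maximum is in AC.
τ_max = T_AC·r/J = 2761·0.0720/4.22×10^-5 = 4.709×10^6 Pa.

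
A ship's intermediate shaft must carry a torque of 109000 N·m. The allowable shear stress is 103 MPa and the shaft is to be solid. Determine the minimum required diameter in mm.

For a solid shaft τ_max = 16T/(πd³), so d = (16T/(π τ_allow))^(1/3) = (16·109000/(π·1.03×10^8))^(1/3) = 0.1753 m.

175 mm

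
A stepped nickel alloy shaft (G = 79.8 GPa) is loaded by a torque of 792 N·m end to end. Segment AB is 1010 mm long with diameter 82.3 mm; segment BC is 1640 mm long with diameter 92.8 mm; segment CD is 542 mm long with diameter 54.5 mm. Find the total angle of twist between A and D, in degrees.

J_AB = π(0.0823)⁴/32 = 4.50×10^-6 m⁴; J_BC = π(0.0928)⁴/32 = 7.28×10^-6 m⁴; J_CD = π(0.0545)⁴/32 = 8.66×10^-7 m⁴.
θ = (T/G)·Σ L_i/J_i = (792.0/79.8×10⁹)·(1.01/4.50×10^-6 + 1.64/7.28×10^-6 + 0.542/8.66×10^-7) = 0.01067 rad.

0.611°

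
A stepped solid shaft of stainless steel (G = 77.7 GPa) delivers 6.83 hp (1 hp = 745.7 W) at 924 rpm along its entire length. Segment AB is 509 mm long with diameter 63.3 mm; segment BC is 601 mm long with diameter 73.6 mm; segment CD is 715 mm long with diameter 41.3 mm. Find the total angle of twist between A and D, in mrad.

ω = 2π·924/60 = 96.76 rad/s, so T = P/ω = 6.83×745.7 / 96.76 = 52.64 N·m.
J_AB = π(0.0633)⁴/32 = 1.58×10^-6 m⁴; J_BC = π(0.0736)⁴/32 = 2.88×10^-6 m⁴; J_CD = π(0.0413)⁴/32 = 2.86×10^-7 m⁴.
θ = (T/G)·Σ L_i/J_i = (52.64/77.7×10⁹)·(0.509/1.58×10^-6 + 0.601/2.88×10^-6 + 0.715/2.86×10^-7) = 2.056×10^-3 rad.

2.06 mrad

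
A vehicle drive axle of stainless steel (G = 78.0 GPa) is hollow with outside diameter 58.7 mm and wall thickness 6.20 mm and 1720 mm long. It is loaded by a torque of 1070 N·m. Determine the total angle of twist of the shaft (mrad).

33.0 mrad

J = π(d_o⁴ − d_i⁴)/32 = π(0.0587⁴ − 0.0463⁴)/32 = 7.145×10^-7 m⁴.
θ = T·L/(G·J) = 1070 × 1.72 / (78.0×10⁹ × 7.145×10^-7) = 0.03303 rad.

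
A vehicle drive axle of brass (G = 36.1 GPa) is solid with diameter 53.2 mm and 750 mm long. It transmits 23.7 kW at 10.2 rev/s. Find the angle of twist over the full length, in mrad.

ω = 2π·10.2 = 64.09 rad/s, so T = P/ω = 23.7×10³ / 64.09 = 369.8 N·m.
J = πd⁴/32 = π(0.0532)⁴/32 = 7.864×10^-7 m⁴.
θ = T·L/(G·J) = 369.8 × 0.750 / (36.1×10⁹ × 7.864×10^-7) = 9.770×10^-3 rad.

9.77 mrad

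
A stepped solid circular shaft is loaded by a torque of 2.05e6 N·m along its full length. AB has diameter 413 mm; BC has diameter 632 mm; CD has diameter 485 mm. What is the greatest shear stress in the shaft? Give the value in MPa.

148 MPa

Under the same torque, τ_max = 16T/(πd³) is largest where d is smallest — segment AB (d = 413 mm).
τ_max = 16·2.050e6/(π·(0.413)³) = 1.482×10^8 Pa.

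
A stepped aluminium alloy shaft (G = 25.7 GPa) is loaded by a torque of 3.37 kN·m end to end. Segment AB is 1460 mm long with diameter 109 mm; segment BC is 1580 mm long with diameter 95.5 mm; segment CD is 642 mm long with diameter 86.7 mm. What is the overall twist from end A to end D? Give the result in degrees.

3.11°

J_AB = π(0.109)⁴/32 = 1.39×10^-5 m⁴; J_BC = π(0.0955)⁴/32 = 8.17×10^-6 m⁴; J_CD = π(0.0867)⁴/32 = 5.55×10^-6 m⁴.
θ = (T/G)·Σ L_i/J_i = (3370/25.7×10⁹)·(1.46/1.39×10^-5 + 1.58/8.17×10^-6 + 0.642/5.55×10^-6) = 0.05436 rad.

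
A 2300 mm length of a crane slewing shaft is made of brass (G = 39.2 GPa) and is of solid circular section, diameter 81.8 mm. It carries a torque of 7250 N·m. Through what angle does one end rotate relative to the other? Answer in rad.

0.0968 rad

J = πd⁴/32 = π(0.0818)⁴/32 = 4.396×10^-6 m⁴.
θ = T·L/(G·J) = 7250 × 2.30 / (39.2×10⁹ × 4.396×10^-6) = 0.09678 rad.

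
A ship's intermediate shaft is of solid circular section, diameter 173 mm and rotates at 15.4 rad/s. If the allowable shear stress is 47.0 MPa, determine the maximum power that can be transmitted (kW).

736 kW

J = πd⁴/32 = π(0.173)⁴/32 = 8.794×10^-5 m⁴.
T_max = τ_allow·J/r = 4.70×10^7 × 8.794×10^-5 / 0.0865 = 47780 N·m.
ω = 15.4 rad/s, so P_max = T_max·ω = 7.358×10^5 W.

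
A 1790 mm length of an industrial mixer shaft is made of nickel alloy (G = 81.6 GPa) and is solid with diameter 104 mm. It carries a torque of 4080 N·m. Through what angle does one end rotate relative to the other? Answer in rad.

J = πd⁴/32 = π(0.104)⁴/32 = 1.149×10^-5 m⁴.
θ = T·L/(G·J) = 4080 × 1.79 / (81.6×10⁹ × 1.149×10^-5) = 7.793×10^-3 rad.

0.00779 rad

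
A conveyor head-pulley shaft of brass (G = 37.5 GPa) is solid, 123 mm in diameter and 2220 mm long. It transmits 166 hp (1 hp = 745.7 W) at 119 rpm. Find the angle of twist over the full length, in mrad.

ω = 2π·119/60 = 12.46 rad/s, so T = P/ω = 166×745.7 / 12.46 = 9933 N·m.
J = πd⁴/32 = π(0.123)⁴/32 = 2.247×10^-5 m⁴.
θ = T·L/(G·J) = 9933 × 2.22 / (37.5×10⁹ × 2.247×10^-5) = 0.02617 rad.

26.2 mrad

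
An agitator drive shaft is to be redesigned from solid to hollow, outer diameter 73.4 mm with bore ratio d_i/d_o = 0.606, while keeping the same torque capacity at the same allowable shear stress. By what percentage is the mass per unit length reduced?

30.3 %

Equal τ_max and T ⇒ the solid shaft needs d_s³ = d_o³(1−k⁴), so d_s = 73.4·(1−0.606⁴)^(1/3) = 69.94 mm.
Area ratio A_h/A_s = d_o²(1−k²)/d_s² = (1−k²)/(1−k⁴)^(2/3) = 0.6969.
Mass saving = 1 − 0.6969 = 30.3 %.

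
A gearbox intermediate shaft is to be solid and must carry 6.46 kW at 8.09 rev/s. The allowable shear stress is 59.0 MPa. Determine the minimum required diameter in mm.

ω = 2π·8.09 = 50.83 rad/s, so T = P/ω = 6.46×10³ / 50.83 = 127.1 N·m.
For a solid shaft τ_max = 16T/(πd³), so d = (16T/(π τ_allow))^(1/3) = (16·127.1/(π·5.90×10^7))^(1/3) = 0.02222 m.

22.2 mm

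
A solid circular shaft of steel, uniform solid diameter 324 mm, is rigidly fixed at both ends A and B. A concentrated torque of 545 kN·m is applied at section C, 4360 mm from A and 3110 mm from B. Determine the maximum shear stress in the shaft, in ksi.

With uniform GJ and both ends fixed, compatibility θ_AC = θ_CB gives T_A·a = T_B·b, together with T_A + T_B = T₀.
T_A = T₀·b/(a+b) = 545000·3110/7470 = 226900 N·m; T_B = 318100 N·m.
τ in each portion: τ_AC = 3.40×10^7 Pa, τ_CB = 4.76×10^7 Pa; maximum is in CB.
τ_max = T_CB·r/J = 318100·0.162/1.08×10^-3 = 4.763×10^7 Pa.

6.91 ksi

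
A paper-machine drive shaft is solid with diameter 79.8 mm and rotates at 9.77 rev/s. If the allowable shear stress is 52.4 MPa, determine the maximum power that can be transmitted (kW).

321 kW

J = πd⁴/32 = π(0.0798)⁴/32 = 3.981×10^-6 m⁴.
T_max = τ_allow·J/r = 5.24×10^7 × 3.981×10^-6 / 0.0399 = 5228 N·m.
ω = 2π·9.77 = 61.39 rad/s, so P_max = T_max·ω = 3.210×10^5 W.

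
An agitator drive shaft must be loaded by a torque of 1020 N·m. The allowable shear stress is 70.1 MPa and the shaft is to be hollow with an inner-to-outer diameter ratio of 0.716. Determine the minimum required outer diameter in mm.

46.5 mm

For a hollow shaft with d_i/d_o = 0.716: τ_max = 16T/(π d_o³ (1−k⁴)), so d_o = [16T/(π τ_allow (1−k⁴))]^(1/3) = [16·1020/(π·7.01×10^7·0.7372)]^(1/3) = 0.04650 m.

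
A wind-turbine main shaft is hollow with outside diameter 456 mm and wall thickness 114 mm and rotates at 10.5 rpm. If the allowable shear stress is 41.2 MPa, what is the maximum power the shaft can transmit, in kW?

791 kW

J = π(d_o⁴ − d_i⁴)/32 = π(0.456⁴ − 0.228⁴)/32 = 3.980×10^-3 m⁴.
T_max = τ_allow·J/r = 4.12×10^7 × 3.980×10^-3 / 0.228 = 719100 N·m.
ω = 2π·10.5/60 = 1.100 rad/s, so P_max = T_max·ω = 7.907×10^5 W.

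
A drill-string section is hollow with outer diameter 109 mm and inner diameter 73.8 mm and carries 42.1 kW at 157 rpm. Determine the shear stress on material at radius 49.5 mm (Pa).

ω = 2π·157/60 = 16.44 rad/s, so T = P/ω = 42.1×10³ / 16.44 = 2561 N·m.
J = π(d_o⁴ − d_i⁴)/32 = π(0.109⁴ − 0.0738⁴)/32 = 1.095×10^-5 m⁴.
Shear stress varies linearly with radius: τ = T·r/J = 2561 × 0.0495 / 1.095×10^-5 = 1.158×10^7 Pa.

1.16e7 Pa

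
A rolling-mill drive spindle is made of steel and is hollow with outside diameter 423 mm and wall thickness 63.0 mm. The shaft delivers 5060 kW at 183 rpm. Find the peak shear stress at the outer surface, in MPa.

23.5 MPa

ω = 2π·183/60 = 19.16 rad/s, so T = P/ω = 5060×10³ / 19.16 = 264000 N·m.
J = π(d_o⁴ − d_i⁴)/32 = π(0.423⁴ − 0.297⁴)/32 = 2.379×10^-3 m⁴.
τ_max = T·r/J = 264000 × 0.211 / 2.379×10^-3 = 2.347×10^7 Pa.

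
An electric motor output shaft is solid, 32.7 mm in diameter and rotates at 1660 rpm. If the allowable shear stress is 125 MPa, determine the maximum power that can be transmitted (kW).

J = πd⁴/32 = π(0.0327)⁴/32 = 1.123×10^-7 m⁴.
T_max = τ_allow·J/r = 1.25×10^8 × 1.123×10^-7 / 0.0163 = 858.2 N·m.
ω = 2π·1660/60 = 173.8 rad/s, so P_max = T_max·ω = 1.492×10^5 W.

149 kW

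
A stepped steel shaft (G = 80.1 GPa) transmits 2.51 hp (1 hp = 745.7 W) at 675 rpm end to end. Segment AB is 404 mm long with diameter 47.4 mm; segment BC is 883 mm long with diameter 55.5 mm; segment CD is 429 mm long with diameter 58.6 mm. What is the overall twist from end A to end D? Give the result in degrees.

ω = 2π·675/60 = 70.69 rad/s, so T = P/ω = 2.51×745.7 / 70.69 = 26.48 N·m.
J_AB = π(0.0474)⁴/32 = 4.96×10^-7 m⁴; J_BC = π(0.0555)⁴/32 = 9.31×10^-7 m⁴; J_CD = π(0.0586)⁴/32 = 1.16×10^-6 m⁴.
θ = (T/G)·Σ L_i/J_i = (26.48/80.1×10⁹)·(0.404/4.96×10^-7 + 0.883/9.31×10^-7 + 0.429/1.16×10^-6) = 7.054×10^-4 rad.

0.0404°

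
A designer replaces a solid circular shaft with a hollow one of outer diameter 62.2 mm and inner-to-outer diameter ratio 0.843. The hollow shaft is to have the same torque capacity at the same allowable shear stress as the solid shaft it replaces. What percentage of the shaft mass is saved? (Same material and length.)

53.8 %

Equal τ_max and T ⇒ the solid shaft needs d_s³ = d_o³(1−k⁴), so d_s = 62.2·(1−0.843⁴)^(1/3) = 49.20 mm.
Area ratio A_h/A_s = d_o²(1−k²)/d_s² = (1−k²)/(1−k⁴)^(2/3) = 0.4624.
Mass saving = 1 − 0.4624 = 53.8 %.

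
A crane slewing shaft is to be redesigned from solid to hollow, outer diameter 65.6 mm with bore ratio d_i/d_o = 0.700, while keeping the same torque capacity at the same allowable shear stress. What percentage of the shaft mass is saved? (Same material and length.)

Equal τ_max and T ⇒ the solid shaft needs d_s³ = d_o³(1−k⁴), so d_s = 65.6·(1−0.700⁴)^(1/3) = 59.86 mm.
Area ratio A_h/A_s = d_o²(1−k²)/d_s² = (1−k²)/(1−k⁴)^(2/3) = 0.6124.
Mass saving = 1 − 0.6124 = 38.8 %.

38.8 %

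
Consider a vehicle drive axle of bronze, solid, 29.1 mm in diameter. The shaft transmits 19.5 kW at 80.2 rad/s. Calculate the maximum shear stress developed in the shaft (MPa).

50.3 MPa

ω = 80.2 rad/s, so T = P/ω = 19.5×10³ / 80.20 = 243.1 N·m.
J = πd⁴/32 = π(0.0291)⁴/32 = 7.040×10^-8 m⁴.
τ_max = T·r/J = 243.1 × 0.0146 / 7.040×10^-8 = 5.025×10^7 Pa.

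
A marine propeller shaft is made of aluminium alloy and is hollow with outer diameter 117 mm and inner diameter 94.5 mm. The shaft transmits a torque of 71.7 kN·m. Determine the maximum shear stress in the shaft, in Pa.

3.97e8 Pa

J = π(d_o⁴ − d_i⁴)/32 = π(0.117⁴ − 0.0945⁴)/32 = 1.057×10^-5 m⁴.
τ_max = T·r/J = 71700 × 0.0585 / 1.057×10^-5 = 3.969×10^8 Pa.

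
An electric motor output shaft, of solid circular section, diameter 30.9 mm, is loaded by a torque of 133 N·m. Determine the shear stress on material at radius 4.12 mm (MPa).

J = πd⁴/32 = π(0.0309)⁴/32 = 8.950×10^-8 m⁴.
Shear stress varies linearly with radius: τ = T·r/J = 133.0 × 0.00412 / 8.950×10^-8 = 6.122×10^6 Pa.

6.12 MPa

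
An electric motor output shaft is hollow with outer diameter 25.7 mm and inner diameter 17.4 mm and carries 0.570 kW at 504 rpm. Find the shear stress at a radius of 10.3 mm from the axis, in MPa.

3.29 MPa

ω = 2π·504/60 = 52.78 rad/s, so T = P/ω = 0.570×10³ / 52.78 = 10.80 N·m.
J = π(d_o⁴ − d_i⁴)/32 = π(0.0257⁴ − 0.0174⁴)/32 = 3.383×10^-8 m⁴.
Shear stress varies linearly with radius: τ = T·r/J = 10.80 × 0.0103 / 3.383×10^-8 = 3.288×10^6 Pa.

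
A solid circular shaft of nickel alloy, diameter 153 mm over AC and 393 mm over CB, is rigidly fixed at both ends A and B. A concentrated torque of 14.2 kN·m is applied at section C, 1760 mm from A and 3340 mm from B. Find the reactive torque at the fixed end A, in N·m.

Compatibility: T_A·a/J_AC = T_B·b/J_CB with T_A + T_B = T₀.
J_AC = 5.38×10^-5 m⁴, J_CB = 2.34×10^-3 m⁴, so T_A = T₀·(J_AC/a)/((J_AC/a)+(J_CB/b)) = 593.2 N·m, T_B = 13610 N·m.

593 N·m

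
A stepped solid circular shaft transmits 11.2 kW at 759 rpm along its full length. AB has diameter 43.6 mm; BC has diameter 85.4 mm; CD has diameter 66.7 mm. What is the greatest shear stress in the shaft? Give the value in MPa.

ω = 2π·759/60 = 79.48 rad/s, so T = P/ω = 11.2×10³ / 79.48 = 140.9 N·m.
Under the same torque, τ_max = 16T/(πd³) is largest where d is smallest — segment AB (d = 43.6 mm).
τ_max = 16·140.9/(π·(0.0436)³) = 8.659×10^6 Pa.

8.66 MPa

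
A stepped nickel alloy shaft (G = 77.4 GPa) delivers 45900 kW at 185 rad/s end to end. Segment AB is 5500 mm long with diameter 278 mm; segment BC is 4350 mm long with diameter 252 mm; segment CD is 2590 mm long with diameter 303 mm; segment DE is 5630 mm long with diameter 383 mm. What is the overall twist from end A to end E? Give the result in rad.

ω = 185 rad/s, so T = P/ω = 45900×10³ / 185.0 = 248100 N·m.
J_AB = π(0.278)⁴/32 = 5.86×10^-4 m⁴; J_BC = π(0.252)⁴/32 = 3.96×10^-4 m⁴; J_CD = π(0.303)⁴/32 = 8.28×10^-4 m⁴; J_DE = π(0.383)⁴/32 = 2.11×10^-3 m⁴.
θ = (T/G)·Σ L_i/J_i = (248100/77.4×10⁹)·(5.50/5.86×10^-4 + 4.35/3.96×10^-4 + 2.59/8.28×10^-4 + 5.63/2.11×10^-3) = 0.08386 rad.

0.0839 rad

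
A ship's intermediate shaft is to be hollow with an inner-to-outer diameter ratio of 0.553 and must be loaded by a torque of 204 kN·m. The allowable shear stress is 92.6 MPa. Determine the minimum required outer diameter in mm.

For a hollow shaft with d_i/d_o = 0.553: τ_max = 16T/(π d_o³ (1−k⁴)), so d_o = [16T/(π τ_allow (1−k⁴))]^(1/3) = [16·204000/(π·9.26×10^7·0.9065)]^(1/3) = 0.2313 m.

231 mm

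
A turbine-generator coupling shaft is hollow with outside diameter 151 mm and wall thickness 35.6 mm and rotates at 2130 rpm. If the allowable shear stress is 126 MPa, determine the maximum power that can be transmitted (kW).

17500 kW

J = π(d_o⁴ − d_i⁴)/32 = π(0.151⁴ − 0.0798⁴)/32 = 4.706×10^-5 m⁴.
T_max = τ_allow·J/r = 1.26×10^8 × 4.706×10^-5 / 0.0755 = 78530 N·m.
ω = 2π·2130/60 = 223.1 rad/s, so P_max = T_max·ω = 1.752×10^7 W.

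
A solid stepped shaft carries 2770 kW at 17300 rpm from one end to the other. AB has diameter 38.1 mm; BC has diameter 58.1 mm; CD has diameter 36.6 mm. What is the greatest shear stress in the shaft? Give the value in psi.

ω = 2π·17300/60 = 1812 rad/s, so T = P/ω = 2770×10³ / 1812 = 1529 N·m.
Under the same torque, τ_max = 16T/(πd³) is largest where d is smallest — segment CD (d = 36.6 mm).
τ_max = 16·1529/(π·(0.0366)³) = 1.588×10^8 Pa.

23000 psi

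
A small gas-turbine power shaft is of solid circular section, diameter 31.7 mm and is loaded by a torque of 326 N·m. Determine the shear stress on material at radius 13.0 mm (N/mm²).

J = πd⁴/32 = π(0.0317)⁴/32 = 9.914×10^-8 m⁴.
Shear stress varies linearly with radius: τ = T·r/J = 326.0 × 0.0130 / 9.914×10^-8 = 4.275×10^7 Pa.

42.7 N/mm²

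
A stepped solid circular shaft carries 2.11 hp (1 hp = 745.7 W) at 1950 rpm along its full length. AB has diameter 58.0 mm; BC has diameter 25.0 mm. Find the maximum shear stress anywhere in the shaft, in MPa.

ω = 2π·1950/60 = 204.2 rad/s, so T = P/ω = 2.11×745.7 / 204.2 = 7.705 N·m.
Under the same torque, τ_max = 16T/(πd³) is largest where d is smallest — segment BC (d = 25.0 mm).
τ_max = 16·7.705/(π·(0.0250)³) = 2.512×10^6 Pa.

2.51 MPa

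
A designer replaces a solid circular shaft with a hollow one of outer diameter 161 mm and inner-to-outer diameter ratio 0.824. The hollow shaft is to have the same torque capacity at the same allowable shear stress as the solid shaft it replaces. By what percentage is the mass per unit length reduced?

Equal τ_max and T ⇒ the solid shaft needs d_s³ = d_o³(1−k⁴), so d_s = 161·(1−0.824⁴)^(1/3) = 131.0 mm.
Area ratio A_h/A_s = d_o²(1−k²)/d_s² = (1−k²)/(1−k⁴)^(2/3) = 0.4847.
Mass saving = 1 − 0.4847 = 51.5 %.

51.5 %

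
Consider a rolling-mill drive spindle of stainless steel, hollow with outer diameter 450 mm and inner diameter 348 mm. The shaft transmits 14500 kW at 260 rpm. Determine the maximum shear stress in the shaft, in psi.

6720 psi

ω = 2π·260/60 = 27.23 rad/s, so T = P/ω = 14500×10³ / 27.23 = 532600 N·m.
J = π(d_o⁴ − d_i⁴)/32 = π(0.450⁴ − 0.348⁴)/32 = 2.586×10^-3 m⁴.
τ_max = T·r/J = 532600 × 0.225 / 2.586×10^-3 = 4.634×10^7 Pa.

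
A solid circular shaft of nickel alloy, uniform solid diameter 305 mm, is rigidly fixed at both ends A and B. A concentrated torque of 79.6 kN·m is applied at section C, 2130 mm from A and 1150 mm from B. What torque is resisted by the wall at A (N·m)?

27900 N·m

With uniform GJ and both ends fixed, compatibility θ_AC = θ_CB gives T_A·a = T_B·b, together with T_A + T_B = T₀.
T_A = T₀·b/(a+b) = 79600·1150/3280 = 27910 N·m; T_B = 51690 N·m.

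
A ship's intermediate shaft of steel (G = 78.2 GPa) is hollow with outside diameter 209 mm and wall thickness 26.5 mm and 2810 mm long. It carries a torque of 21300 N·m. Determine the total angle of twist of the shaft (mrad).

5.93 mrad

J = π(d_o⁴ − d_i⁴)/32 = π(0.209⁴ − 0.156⁴)/32 = 1.292×10^-4 m⁴.
θ = T·L/(G·J) = 21300 × 2.81 / (78.2×10⁹ × 1.292×10^-4) = 5.925×10^-3 rad.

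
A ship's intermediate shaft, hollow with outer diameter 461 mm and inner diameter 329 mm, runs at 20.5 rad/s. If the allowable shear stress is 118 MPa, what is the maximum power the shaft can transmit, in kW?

J = π(d_o⁴ − d_i⁴)/32 = π(0.461⁴ − 0.329⁴)/32 = 3.284×10^-3 m⁴.
T_max = τ_allow·J/r = 1.18×10^8 × 3.284×10^-3 / 0.231 = 1.681e6 N·m.
ω = 20.5 rad/s, so P_max = T_max·ω = 3.446×10^7 W.

34500 kW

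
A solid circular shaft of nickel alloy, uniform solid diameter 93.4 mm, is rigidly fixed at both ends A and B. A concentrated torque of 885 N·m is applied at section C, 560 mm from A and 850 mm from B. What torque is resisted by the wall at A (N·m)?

With uniform GJ and both ends fixed, compatibility θ_AC = θ_CB gives T_A·a = T_B·b, together with T_A + T_B = T₀.
T_A = T₀·b/(a+b) = 885.0·850/1410 = 533.5 N·m; T_B = 351.5 N·m.

534 N·m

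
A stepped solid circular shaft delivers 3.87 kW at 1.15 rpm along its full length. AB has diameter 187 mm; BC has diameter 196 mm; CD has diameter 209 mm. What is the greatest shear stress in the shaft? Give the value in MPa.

ω = 2π·1.15/60 = 0.1204 rad/s, so T = P/ω = 3.87×10³ / 0.1204 = 32140 N·m.
Under the same torque, τ_max = 16T/(πd³) is largest where d is smallest — segment AB (d = 187 mm).
τ_max = 16·32140/(π·(0.187)³) = 2.503×10^7 Pa.

25.0 MPa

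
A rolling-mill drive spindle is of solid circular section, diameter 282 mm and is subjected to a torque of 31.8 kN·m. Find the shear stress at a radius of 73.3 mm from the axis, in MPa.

3.75 MPa

J = πd⁴/32 = π(0.282)⁴/32 = 6.209×10^-4 m⁴.
Shear stress varies linearly with radius: τ = T·r/J = 31800 × 0.0733 / 6.209×10^-4 = 3.754×10^6 Pa.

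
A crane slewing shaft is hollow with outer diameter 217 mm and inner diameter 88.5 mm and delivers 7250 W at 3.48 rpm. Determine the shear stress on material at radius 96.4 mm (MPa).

9.06 MPa

ω = 2π·3.48/60 = 0.3644 rad/s, so T = P/ω = 7250 / 0.3644 = 19890 N·m.
J = π(d_o⁴ − d_i⁴)/32 = π(0.217⁴ − 0.0885⁴)/32 = 2.117×10^-4 m⁴.
Shear stress varies linearly with radius: τ = T·r/J = 19890 × 0.0964 / 2.117×10^-4 = 9.061×10^6 Pa.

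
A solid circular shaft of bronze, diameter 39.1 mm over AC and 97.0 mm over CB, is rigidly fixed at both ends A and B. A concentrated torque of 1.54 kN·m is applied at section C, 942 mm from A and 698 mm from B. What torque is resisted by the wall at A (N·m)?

29.5 N·m

Compatibility: T_A·a/J_AC = T_B·b/J_CB with T_A + T_B = T₀.
J_AC = 2.29×10^-7 m⁴, J_CB = 8.69×10^-6 m⁴, so T_A = T₀·(J_AC/a)/((J_AC/a)+(J_CB/b)) = 29.55 N·m, T_B = 1510 N·m.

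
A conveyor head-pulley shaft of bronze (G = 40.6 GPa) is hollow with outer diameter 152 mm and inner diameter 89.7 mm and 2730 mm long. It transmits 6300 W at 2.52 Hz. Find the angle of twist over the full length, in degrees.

0.0333°

ω = 2π·2.52 = 15.83 rad/s, so T = P/ω = 6300 / 15.83 = 397.9 N·m.
J = π(d_o⁴ − d_i⁴)/32 = π(0.152⁴ − 0.0897⁴)/32 = 4.605×10^-5 m⁴.
θ = T·L/(G·J) = 397.9 × 2.73 / (40.6×10⁹ × 4.605×10^-5) = 5.810×10^-4 rad.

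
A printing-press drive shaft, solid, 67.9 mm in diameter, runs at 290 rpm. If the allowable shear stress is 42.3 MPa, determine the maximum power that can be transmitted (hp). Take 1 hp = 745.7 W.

J = πd⁴/32 = π(0.0679)⁴/32 = 2.087×10^-6 m⁴.
T_max = τ_allow·J/r = 4.23×10^7 × 2.087×10^-6 / 0.0340 = 2600 N·m.
ω = 2π·290/60 = 30.37 rad/s, so P_max = T_max·ω = 7.896×10^4 W.

106 hp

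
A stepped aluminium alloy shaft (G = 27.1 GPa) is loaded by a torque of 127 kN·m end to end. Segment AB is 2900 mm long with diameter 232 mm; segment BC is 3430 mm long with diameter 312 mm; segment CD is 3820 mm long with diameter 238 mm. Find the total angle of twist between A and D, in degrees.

6.98°

J_AB = π(0.232)⁴/32 = 2.84×10^-4 m⁴; J_BC = π(0.312)⁴/32 = 9.30×10^-4 m⁴; J_CD = π(0.238)⁴/32 = 3.15×10^-4 m⁴.
θ = (T/G)·Σ L_i/J_i = (127000/27.1×10⁹)·(2.90/2.84×10^-4 + 3.43/9.30×10^-4 + 3.82/3.15×10^-4) = 0.1219 rad.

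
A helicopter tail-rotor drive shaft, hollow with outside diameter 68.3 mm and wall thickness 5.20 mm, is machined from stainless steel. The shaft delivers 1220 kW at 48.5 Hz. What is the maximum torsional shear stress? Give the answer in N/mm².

ω = 2π·48.5 = 304.7 rad/s, so T = P/ω = 1220×10³ / 304.7 = 4003 N·m.
J = π(d_o⁴ − d_i⁴)/32 = π(0.0683⁴ − 0.0579⁴)/32 = 1.033×10^-6 m⁴.
τ_max = T·r/J = 4003 × 0.0341 / 1.033×10^-6 = 1.323×10^8 Pa.

132 N/mm²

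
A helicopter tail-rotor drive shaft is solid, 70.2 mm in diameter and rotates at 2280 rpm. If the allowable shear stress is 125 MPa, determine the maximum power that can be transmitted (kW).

J = πd⁴/32 = π(0.0702)⁴/32 = 2.384×10^-6 m⁴.
T_max = τ_allow·J/r = 1.25×10^8 × 2.384×10^-6 / 0.0351 = 8491 N·m.
ω = 2π·2280/60 = 238.8 rad/s, so P_max = T_max·ω = 2.027×10^6 W.

2030 kW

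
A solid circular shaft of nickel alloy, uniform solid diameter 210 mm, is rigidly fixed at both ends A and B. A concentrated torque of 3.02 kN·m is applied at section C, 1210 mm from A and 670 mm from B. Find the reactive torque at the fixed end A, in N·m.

1080 N·m

With uniform GJ and both ends fixed, compatibility θ_AC = θ_CB gives T_A·a = T_B·b, together with T_A + T_B = T₀.
T_A = T₀·b/(a+b) = 3020·670/1880 = 1076 N·m; T_B = 1944 N·m.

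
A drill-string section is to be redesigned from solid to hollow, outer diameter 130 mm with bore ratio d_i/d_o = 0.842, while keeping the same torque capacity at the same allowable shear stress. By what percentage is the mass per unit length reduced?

53.6 %

Equal τ_max and T ⇒ the solid shaft needs d_s³ = d_o³(1−k⁴), so d_s = 130·(1−0.842⁴)^(1/3) = 103.0 mm.
Area ratio A_h/A_s = d_o²(1−k²)/d_s² = (1−k²)/(1−k⁴)^(2/3) = 0.4636.
Mass saving = 1 − 0.4636 = 53.6 %.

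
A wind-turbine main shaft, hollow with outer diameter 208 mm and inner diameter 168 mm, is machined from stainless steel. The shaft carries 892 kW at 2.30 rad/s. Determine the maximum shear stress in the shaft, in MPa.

382 MPa

ω = 2.30 rad/s, so T = P/ω = 892×10³ / 2.300 = 387800 N·m.
J = π(d_o⁴ − d_i⁴)/32 = π(0.208⁴ − 0.168⁴)/32 = 1.056×10^-4 m⁴.
τ_max = T·r/J = 387800 × 0.104 / 1.056×10^-4 = 3.821×10^8 Pa.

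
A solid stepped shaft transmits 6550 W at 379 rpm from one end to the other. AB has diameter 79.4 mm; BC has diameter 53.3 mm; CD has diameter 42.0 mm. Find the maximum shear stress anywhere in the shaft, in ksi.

ω = 2π·379/60 = 39.69 rad/s, so T = P/ω = 6550 / 39.69 = 165.0 N·m.
Under the same torque, τ_max = 16T/(πd³) is largest where d is smallest — segment CD (d = 42.0 mm).
τ_max = 16·165.0/(π·(0.0420)³) = 1.134×10^7 Pa.

1.65 ksi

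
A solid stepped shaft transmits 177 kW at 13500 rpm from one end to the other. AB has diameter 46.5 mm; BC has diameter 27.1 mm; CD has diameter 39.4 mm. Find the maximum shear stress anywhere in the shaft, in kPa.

32000 kPa

ω = 2π·13500/60 = 1414 rad/s, so T = P/ω = 177×10³ / 1414 = 125.2 N·m.
Under the same torque, τ_max = 16T/(πd³) is largest where d is smallest — segment BC (d = 27.1 mm).
τ_max = 16·125.2/(π·(0.0271)³) = 3.204×10^7 Pa.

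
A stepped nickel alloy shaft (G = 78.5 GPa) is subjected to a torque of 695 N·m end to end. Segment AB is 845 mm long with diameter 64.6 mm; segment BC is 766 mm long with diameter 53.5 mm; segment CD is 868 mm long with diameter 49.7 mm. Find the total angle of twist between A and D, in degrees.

J_AB = π(0.0646)⁴/32 = 1.71×10^-6 m⁴; J_BC = π(0.0535)⁴/32 = 8.04×10^-7 m⁴; J_CD = π(0.0497)⁴/32 = 5.99×10^-7 m⁴.
θ = (T/G)·Σ L_i/J_i = (695.0/78.5×10⁹)·(0.845/1.71×10^-6 + 0.766/8.04×10^-7 + 0.868/5.99×10^-7) = 0.02564 rad.

1.47°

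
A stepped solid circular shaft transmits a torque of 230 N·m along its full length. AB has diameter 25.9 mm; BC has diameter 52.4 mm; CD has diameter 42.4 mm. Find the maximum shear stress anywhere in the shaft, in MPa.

67.4 MPa

Under the same torque, τ_max = 16T/(πd³) is largest where d is smallest — segment AB (d = 25.9 mm).
τ_max = 16·230.0/(π·(0.0259)³) = 6.742×10^7 Pa.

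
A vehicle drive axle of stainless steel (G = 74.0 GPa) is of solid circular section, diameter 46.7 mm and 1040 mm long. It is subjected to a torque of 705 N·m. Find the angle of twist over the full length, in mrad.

J = πd⁴/32 = π(0.0467)⁴/32 = 4.669×10^-7 m⁴.
θ = T·L/(G·J) = 705.0 × 1.04 / (74.0×10⁹ × 4.669×10^-7) = 0.02122 rad.

21.2 mrad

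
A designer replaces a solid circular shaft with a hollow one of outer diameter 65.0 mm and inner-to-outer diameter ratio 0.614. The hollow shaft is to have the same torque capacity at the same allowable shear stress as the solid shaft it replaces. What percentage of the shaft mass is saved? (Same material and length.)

Equal τ_max and T ⇒ the solid shaft needs d_s³ = d_o³(1−k⁴), so d_s = 65.0·(1−0.614⁴)^(1/3) = 61.76 mm.
Area ratio A_h/A_s = d_o²(1−k²)/d_s² = (1−k²)/(1−k⁴)^(2/3) = 0.6900.
Mass saving = 1 − 0.6900 = 31.0 %.

31.0 %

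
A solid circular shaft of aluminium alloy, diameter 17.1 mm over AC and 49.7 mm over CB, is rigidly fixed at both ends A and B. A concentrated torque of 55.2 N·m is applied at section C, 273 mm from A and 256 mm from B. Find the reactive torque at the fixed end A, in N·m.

Compatibility: T_A·a/J_AC = T_B·b/J_CB with T_A + T_B = T₀.
J_AC = 8.39×10^-9 m⁴, J_CB = 5.99×10^-7 m⁴, so T_A = T₀·(J_AC/a)/((J_AC/a)+(J_CB/b)) = 0.7160 N·m, T_B = 54.48 N·m.

0.716 N·m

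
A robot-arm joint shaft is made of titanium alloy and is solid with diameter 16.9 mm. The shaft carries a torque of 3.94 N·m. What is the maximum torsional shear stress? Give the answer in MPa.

4.16 MPa

J = πd⁴/32 = π(0.0169)⁴/32 = 8.008×10^-9 m⁴.
τ_max = T·r/J = 3.940 × 0.00845 / 8.008×10^-9 = 4.157×10^6 Pa.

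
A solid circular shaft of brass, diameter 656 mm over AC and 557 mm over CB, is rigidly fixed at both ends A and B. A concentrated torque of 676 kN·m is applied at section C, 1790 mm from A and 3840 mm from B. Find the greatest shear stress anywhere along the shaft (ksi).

Compatibility: T_A·a/J_AC = T_B·b/J_CB with T_A + T_B = T₀.
J_AC = 0.0182 m⁴, J_CB = 9.45×10^-3 m⁴, so T_A = T₀·(J_AC/a)/((J_AC/a)+(J_CB/b)) = 544200 N·m, T_B = 131800 N·m.
τ in each portion: τ_AC = 9.82×10^6 Pa, τ_CB = 3.89×10^6 Pa; maximum is in AC.
τ_max = T_AC·r/J = 544200·0.328/0.0182 = 9.817×10^6 Pa.

1.42 ksi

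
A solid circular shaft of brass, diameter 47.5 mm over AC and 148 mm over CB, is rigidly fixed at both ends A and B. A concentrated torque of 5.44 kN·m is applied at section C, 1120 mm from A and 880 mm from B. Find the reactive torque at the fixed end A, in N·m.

Compatibility: T_A·a/J_AC = T_B·b/J_CB with T_A + T_B = T₀.
J_AC = 5.00×10^-7 m⁴, J_CB = 4.71×10^-5 m⁴, so T_A = T₀·(J_AC/a)/((J_AC/a)+(J_CB/b)) = 44.98 N·m, T_B = 5395 N·m.

45.0 N·m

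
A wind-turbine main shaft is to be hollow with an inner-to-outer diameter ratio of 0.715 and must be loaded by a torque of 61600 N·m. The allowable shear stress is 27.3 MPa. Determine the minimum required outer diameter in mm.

250 mm

For a hollow shaft with d_i/d_o = 0.715: τ_max = 16T/(π d_o³ (1−k⁴)), so d_o = [16T/(π τ_allow (1−k⁴))]^(1/3) = [16·61600/(π·2.73×10^7·0.7386)]^(1/3) = 0.2496 m.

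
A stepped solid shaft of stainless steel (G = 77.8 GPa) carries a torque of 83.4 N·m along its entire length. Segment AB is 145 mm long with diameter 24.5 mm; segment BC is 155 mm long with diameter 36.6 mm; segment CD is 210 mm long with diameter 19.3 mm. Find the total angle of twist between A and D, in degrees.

1.25°

J_AB = π(0.0245)⁴/32 = 3.54×10^-8 m⁴; J_BC = π(0.0366)⁴/32 = 1.76×10^-7 m⁴; J_CD = π(0.0193)⁴/32 = 1.36×10^-8 m⁴.
θ = (T/G)·Σ L_i/J_i = (83.40/77.8×10⁹)·(0.145/3.54×10^-8 + 0.155/1.76×10^-7 + 0.210/1.36×10^-8) = 0.02186 rad.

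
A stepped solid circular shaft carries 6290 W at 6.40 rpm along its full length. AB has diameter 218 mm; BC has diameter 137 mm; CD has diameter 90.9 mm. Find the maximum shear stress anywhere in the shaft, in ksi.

ω = 2π·6.40/60 = 0.6702 rad/s, so T = P/ω = 6290 / 0.6702 = 9385 N·m.
Under the same torque, τ_max = 16T/(πd³) is largest where d is smallest — segment CD (d = 90.9 mm).
τ_max = 16·9385/(π·(0.0909)³) = 6.364×10^7 Pa.

9.23 ksi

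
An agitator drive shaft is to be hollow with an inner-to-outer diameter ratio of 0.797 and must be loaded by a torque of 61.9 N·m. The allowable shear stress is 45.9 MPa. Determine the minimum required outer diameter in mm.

22.6 mm

For a hollow shaft with d_i/d_o = 0.797: τ_max = 16T/(π d_o³ (1−k⁴)), so d_o = [16T/(π τ_allow (1−k⁴))]^(1/3) = [16·61.90/(π·4.59×10^7·0.5965)]^(1/3) = 0.02258 m.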